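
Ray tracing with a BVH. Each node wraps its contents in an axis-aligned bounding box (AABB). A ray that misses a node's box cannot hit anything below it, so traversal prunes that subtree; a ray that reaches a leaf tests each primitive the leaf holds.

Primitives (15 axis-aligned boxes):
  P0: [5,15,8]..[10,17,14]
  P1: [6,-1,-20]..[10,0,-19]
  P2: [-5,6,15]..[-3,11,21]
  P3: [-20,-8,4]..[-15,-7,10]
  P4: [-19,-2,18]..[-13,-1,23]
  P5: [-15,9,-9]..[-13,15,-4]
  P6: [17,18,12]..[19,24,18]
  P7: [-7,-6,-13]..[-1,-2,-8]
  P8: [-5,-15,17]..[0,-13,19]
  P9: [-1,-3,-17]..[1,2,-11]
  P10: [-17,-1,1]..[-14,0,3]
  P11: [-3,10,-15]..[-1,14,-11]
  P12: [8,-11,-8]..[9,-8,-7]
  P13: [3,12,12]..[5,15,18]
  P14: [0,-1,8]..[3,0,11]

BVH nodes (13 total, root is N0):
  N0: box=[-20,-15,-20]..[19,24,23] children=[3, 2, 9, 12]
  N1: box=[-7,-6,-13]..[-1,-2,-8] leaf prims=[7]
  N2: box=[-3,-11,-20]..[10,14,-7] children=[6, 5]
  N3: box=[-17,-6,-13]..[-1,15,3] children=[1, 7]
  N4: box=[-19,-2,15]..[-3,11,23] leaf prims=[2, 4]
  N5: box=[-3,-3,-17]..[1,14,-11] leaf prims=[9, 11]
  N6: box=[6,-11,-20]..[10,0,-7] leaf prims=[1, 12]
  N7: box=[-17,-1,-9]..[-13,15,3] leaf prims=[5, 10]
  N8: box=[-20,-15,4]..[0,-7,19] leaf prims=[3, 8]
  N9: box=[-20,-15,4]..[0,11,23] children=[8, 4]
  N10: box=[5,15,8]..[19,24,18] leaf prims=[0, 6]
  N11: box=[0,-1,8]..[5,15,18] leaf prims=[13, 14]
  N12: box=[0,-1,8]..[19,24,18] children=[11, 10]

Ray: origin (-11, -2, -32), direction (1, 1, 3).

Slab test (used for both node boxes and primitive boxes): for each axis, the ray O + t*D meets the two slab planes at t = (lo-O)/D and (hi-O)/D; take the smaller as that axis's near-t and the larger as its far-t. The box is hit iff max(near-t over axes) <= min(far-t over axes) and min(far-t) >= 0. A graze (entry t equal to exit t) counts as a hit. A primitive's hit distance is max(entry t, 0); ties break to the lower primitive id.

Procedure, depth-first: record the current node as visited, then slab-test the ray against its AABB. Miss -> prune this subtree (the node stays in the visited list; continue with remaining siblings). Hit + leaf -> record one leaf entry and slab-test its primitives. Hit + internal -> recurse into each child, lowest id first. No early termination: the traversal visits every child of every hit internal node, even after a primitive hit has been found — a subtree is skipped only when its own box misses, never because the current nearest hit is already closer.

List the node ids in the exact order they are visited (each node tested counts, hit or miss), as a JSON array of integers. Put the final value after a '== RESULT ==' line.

Walk:
N0 x:[-9,30] y:[-13,26] z:[4,55/3] -> hit [4,55/3], descend [2, 3, 9, 12]
  N2 x:[8,21] y:[-9,16] z:[4,25/3] -> hit [8,25/3], descend [5, 6]
    N5 x:[8,12] y:[-1,16] z:[5,7] -> miss, prune
    N6 x:[17,21] y:[-9,2] z:[4,25/3] -> miss, prune
  N3 x:[-6,10] y:[-4,17] z:[19/3,35/3] -> hit [19/3,10], descend [1, 7]
    N1 x:[4,10] y:[-4,0] z:[19/3,8] -> miss, prune
    N7 x:[-6,-2] y:[1,17] z:[23/3,35/3] -> miss, prune
  N9 x:[-9,11] y:[-13,13] z:[12,55/3] -> miss, prune
  N12 x:[11,30] y:[1,26] z:[40/3,50/3] -> hit [40/3,50/3], descend [10, 11]
    N10 x:[16,30] y:[17,26] z:[40/3,50/3] -> miss, prune
    N11 x:[11,16] y:[1,17] z:[40/3,50/3] -> hit [40/3,16] leaf, test {P13@t=44/3, P14(miss)}

Summary -> nodes [0, 2, 5, 6, 3, 1, 7, 9, 12, 10, 11]; box-tests=11; leaf-entries=1; first=P13

== RESULT ==
[0, 2, 5, 6, 3, 1, 7, 9, 12, 10, 11]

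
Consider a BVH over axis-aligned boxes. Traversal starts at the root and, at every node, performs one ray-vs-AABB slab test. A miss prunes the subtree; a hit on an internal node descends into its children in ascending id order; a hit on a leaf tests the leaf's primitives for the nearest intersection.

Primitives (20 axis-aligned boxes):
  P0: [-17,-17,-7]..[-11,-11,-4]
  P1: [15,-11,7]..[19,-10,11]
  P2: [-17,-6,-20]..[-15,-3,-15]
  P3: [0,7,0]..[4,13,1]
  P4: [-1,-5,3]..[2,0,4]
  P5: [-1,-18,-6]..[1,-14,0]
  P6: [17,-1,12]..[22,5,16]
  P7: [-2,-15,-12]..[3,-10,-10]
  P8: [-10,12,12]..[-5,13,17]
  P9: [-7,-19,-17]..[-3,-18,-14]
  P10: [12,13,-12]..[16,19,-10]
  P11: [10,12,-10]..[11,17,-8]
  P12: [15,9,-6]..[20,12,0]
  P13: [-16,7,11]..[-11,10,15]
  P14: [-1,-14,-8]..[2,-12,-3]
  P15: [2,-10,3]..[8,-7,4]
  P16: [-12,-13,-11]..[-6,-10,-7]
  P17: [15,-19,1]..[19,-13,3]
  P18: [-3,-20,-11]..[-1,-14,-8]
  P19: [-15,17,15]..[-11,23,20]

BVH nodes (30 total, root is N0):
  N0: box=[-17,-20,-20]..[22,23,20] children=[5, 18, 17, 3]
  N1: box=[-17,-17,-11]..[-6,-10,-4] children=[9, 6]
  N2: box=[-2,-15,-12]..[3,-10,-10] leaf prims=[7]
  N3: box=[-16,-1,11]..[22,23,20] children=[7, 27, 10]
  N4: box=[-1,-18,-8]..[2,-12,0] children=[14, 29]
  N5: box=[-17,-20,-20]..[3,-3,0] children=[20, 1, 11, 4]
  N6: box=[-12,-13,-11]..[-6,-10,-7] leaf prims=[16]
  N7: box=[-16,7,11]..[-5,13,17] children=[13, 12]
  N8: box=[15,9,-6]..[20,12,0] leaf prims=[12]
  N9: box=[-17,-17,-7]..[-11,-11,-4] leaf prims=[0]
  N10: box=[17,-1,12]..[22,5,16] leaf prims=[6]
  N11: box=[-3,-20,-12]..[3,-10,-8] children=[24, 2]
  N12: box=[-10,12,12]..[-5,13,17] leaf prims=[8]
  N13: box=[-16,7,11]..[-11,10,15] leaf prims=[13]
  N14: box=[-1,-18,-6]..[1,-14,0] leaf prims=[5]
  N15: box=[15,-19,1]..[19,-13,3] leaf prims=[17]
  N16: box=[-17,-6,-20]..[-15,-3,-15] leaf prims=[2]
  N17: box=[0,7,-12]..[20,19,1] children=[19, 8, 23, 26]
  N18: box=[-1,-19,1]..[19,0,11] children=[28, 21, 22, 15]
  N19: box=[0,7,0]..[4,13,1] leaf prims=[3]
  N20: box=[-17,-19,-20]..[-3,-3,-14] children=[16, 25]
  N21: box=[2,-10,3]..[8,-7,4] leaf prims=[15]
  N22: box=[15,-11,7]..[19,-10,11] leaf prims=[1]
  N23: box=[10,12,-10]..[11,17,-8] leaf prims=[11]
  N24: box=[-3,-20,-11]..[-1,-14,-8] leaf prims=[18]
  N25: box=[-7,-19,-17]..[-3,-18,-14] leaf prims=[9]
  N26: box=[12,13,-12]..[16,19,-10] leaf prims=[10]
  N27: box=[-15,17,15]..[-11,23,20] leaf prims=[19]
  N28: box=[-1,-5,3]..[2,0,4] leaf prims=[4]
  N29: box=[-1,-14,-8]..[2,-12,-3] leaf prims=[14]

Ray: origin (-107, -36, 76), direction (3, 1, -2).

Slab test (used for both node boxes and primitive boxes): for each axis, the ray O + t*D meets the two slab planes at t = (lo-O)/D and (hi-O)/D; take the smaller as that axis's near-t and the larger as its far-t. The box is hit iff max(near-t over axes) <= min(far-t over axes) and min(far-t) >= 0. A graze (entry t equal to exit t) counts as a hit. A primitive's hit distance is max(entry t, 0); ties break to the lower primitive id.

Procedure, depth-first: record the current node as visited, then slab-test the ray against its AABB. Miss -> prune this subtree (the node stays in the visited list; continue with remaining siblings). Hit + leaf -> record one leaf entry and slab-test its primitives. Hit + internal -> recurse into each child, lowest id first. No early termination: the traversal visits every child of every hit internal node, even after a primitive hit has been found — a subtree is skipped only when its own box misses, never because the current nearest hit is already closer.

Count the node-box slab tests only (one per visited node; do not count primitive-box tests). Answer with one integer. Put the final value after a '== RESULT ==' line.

Walk:
N0 x:[30,43] y:[16,59] z:[28,48] -> hit [30,43], descend [3, 5, 17, 18]
  N3 x:[91/3,43] y:[35,59] z:[28,65/2] -> miss, prune
  N5 x:[30,110/3] y:[16,33] z:[38,48] -> miss, prune
  N17 x:[107/3,127/3] y:[43,55] z:[75/2,44] -> miss, prune
  N18 x:[106/3,42] y:[17,36] z:[65/2,75/2] -> hit [106/3,36], descend [15, 21, 22, 28]
    N15 x:[122/3,42] y:[17,23] z:[73/2,75/2] -> miss, prune
    N21 x:[109/3,115/3] y:[26,29] z:[36,73/2] -> miss, prune
    N22 x:[122/3,42] y:[25,26] z:[65/2,69/2] -> miss, prune
    N28 x:[106/3,109/3] y:[31,36] z:[36,73/2] -> hit [36,36] leaf, test {P4@t=36}

Visited [0, 3, 5, 17, 18, 15, 21, 22, 28]. Tests: 9 box, 1 leaf. Nearest: P4.

== RESULT ==
9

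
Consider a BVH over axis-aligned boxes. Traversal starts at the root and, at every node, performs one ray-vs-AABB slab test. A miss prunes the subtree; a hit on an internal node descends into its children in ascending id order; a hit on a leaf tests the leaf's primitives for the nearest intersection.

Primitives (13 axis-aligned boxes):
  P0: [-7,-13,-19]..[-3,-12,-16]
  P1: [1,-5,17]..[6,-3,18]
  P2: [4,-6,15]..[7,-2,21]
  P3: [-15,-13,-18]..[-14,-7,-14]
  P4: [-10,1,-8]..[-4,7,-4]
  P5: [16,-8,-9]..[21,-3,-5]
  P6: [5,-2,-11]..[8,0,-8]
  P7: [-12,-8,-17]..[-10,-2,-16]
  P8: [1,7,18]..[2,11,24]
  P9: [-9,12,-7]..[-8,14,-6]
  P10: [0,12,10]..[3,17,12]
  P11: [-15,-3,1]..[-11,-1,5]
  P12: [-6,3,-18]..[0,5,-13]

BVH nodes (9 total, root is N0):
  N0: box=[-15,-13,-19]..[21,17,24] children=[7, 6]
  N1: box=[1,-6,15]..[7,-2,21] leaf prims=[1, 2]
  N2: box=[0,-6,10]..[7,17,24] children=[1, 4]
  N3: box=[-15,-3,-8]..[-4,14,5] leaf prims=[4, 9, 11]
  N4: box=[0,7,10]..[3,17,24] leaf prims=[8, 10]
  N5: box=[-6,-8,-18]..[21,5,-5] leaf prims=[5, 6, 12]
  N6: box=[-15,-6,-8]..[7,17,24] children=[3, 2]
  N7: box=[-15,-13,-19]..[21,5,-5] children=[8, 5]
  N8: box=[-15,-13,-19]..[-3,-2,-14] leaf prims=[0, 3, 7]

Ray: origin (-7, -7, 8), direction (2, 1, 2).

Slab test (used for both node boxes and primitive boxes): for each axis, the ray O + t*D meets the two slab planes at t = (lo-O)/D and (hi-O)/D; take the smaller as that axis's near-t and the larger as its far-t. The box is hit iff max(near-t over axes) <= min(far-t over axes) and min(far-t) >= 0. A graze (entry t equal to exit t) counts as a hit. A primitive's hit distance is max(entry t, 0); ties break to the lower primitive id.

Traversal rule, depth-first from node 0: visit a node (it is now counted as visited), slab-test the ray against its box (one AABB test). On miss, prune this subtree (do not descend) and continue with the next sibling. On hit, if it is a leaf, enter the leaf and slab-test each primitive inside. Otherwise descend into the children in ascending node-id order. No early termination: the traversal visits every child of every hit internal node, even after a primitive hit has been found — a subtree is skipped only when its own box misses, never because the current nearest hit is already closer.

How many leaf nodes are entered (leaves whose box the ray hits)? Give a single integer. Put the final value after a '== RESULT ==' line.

Walk:
N0 x:[-4,14] y:[-6,24] z:[-27/2,8] -> hit [-4,8], descend [6, 7]
  N6 x:[-4,7] y:[1,24] z:[-8,8] -> hit [1,7], descend [2, 3]
    N2 x:[7/2,7] y:[1,24] z:[1,8] -> hit [7/2,7], descend [1, 4]
      N1 x:[4,7] y:[1,5] z:[7/2,13/2] -> hit [4,5] leaf, test {P1(miss), P2(miss)}
      N4 x:[7/2,5] y:[14,24] z:[1,8] -> miss, prune
    N3 x:[-4,3/2] y:[4,21] z:[-8,-3/2] -> miss, prune
  N7 x:[-4,14] y:[-6,12] z:[-27/2,-13/2] -> miss, prune

7 AABB tests over nodes [0, 6, 2, 1, 4, 3, 7]; 1 leaf entered; closest miss.

== RESULT ==
1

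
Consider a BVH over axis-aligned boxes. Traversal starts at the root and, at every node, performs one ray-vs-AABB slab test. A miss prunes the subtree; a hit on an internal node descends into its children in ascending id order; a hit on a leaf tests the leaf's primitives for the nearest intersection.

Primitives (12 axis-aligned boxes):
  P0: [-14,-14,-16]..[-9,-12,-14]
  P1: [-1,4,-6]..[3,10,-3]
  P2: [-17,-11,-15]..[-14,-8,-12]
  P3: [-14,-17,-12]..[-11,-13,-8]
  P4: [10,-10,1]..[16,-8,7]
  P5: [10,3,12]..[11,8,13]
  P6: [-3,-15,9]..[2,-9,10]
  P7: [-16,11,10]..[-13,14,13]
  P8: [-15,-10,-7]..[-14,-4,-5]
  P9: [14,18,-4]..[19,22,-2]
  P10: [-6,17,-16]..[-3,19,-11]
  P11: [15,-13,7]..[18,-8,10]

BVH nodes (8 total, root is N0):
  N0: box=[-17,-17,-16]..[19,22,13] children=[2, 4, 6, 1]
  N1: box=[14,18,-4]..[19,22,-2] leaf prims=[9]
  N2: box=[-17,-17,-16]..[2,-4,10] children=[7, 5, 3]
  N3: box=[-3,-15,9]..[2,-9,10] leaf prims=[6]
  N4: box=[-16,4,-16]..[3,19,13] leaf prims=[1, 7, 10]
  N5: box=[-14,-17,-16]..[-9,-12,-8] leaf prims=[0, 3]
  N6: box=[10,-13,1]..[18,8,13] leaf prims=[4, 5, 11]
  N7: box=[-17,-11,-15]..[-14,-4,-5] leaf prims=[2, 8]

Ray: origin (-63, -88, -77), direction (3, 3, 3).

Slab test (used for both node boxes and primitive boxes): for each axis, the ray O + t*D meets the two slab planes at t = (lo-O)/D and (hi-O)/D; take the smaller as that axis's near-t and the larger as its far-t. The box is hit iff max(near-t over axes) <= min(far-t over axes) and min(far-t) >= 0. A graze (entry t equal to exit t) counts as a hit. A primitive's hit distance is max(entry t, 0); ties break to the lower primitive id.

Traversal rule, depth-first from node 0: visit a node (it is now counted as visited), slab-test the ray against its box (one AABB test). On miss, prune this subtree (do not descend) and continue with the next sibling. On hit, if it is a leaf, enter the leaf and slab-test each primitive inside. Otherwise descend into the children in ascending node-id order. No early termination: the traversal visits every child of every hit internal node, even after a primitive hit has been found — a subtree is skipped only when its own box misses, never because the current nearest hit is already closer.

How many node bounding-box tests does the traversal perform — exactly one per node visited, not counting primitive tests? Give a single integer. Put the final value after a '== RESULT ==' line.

Trace the traversal:
N0 x:[46/3,82/3] y:[71/3,110/3] z:[61/3,30] -> hit [71/3,82/3], descend [1, 2, 4, 6]
  N1 x:[77/3,82/3] y:[106/3,110/3] z:[73/3,25] -> miss, prune
  N2 x:[46/3,65/3] y:[71/3,28] z:[61/3,29] -> miss, prune
  N4 x:[47/3,22] y:[92/3,107/3] z:[61/3,30] -> miss, prune
  N6 x:[73/3,27] y:[25,32] z:[26,30] -> hit [26,27] leaf, test {P4@t=26, P5(miss), P11(miss)}

5 AABB tests over nodes [0, 1, 2, 4, 6]; 1 leaf entered; closest P4.

== RESULT ==
5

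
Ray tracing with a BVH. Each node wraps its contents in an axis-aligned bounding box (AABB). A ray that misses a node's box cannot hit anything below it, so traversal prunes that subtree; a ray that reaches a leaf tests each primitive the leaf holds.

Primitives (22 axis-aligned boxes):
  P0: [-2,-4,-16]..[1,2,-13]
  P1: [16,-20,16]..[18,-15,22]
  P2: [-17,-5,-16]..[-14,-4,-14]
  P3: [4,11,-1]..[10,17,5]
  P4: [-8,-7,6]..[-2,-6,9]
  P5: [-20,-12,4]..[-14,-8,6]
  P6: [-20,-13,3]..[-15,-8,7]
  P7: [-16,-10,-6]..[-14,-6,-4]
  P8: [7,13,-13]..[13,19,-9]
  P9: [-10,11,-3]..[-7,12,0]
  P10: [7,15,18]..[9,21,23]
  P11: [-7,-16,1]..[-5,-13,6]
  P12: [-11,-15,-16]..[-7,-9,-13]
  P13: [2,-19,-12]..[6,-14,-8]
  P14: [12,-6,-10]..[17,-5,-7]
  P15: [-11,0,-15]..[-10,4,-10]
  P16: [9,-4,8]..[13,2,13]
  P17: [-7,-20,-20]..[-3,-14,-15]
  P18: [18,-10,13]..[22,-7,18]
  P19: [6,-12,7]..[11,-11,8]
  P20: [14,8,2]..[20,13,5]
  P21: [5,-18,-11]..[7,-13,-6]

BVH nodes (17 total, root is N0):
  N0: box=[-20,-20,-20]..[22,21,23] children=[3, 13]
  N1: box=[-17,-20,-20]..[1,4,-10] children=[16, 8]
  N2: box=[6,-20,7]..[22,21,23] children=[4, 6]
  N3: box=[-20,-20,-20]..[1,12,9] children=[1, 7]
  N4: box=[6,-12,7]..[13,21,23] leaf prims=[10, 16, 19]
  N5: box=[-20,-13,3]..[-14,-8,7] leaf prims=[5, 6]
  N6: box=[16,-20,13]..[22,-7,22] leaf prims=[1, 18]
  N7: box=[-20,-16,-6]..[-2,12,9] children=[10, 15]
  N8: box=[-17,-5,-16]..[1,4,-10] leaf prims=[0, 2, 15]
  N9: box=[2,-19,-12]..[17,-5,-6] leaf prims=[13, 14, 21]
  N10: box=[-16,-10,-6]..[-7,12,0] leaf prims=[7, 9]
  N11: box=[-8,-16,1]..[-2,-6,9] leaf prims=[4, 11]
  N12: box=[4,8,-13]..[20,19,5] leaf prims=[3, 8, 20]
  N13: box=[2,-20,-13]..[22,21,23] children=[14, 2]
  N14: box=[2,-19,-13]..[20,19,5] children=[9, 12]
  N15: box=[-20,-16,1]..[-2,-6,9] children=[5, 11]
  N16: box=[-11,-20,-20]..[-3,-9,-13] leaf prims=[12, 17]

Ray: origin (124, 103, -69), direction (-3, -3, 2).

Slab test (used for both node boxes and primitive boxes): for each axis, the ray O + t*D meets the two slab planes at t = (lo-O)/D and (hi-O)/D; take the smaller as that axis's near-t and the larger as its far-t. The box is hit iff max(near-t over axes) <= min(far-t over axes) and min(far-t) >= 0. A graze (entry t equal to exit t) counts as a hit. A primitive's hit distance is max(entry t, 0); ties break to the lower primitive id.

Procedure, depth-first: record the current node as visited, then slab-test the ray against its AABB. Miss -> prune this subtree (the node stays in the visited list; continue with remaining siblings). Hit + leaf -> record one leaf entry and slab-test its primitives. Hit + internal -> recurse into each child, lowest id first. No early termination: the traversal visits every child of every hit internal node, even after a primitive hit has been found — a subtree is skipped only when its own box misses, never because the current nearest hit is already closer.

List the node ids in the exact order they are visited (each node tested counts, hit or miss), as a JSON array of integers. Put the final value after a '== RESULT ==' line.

Walk:
N0 x:[34,48] y:[82/3,41] z:[49/2,46] -> hit [34,41], descend [3, 13]
  N3 x:[41,48] y:[91/3,41] z:[49/2,39] -> miss, prune
  N13 x:[34,122/3] y:[82/3,41] z:[28,46] -> hit [34,122/3], descend [2, 14]
    N2 x:[34,118/3] y:[82/3,41] z:[38,46] -> hit [38,118/3], descend [4, 6]
      N4 x:[37,118/3] y:[82/3,115/3] z:[38,46] -> hit [38,115/3] leaf, test {P10(miss), P16(miss), P19@t=38}
      N6 x:[34,36] y:[110/3,41] z:[41,91/2] -> miss, prune
    N14 x:[104/3,122/3] y:[28,122/3] z:[28,37] -> hit [104/3,37], descend [9, 12]
      N9 x:[107/3,122/3] y:[36,122/3] z:[57/2,63/2] -> miss, prune
      N12 x:[104/3,40] y:[28,95/3] z:[28,37] -> miss, prune

Visited [0, 3, 13, 2, 4, 6, 14, 9, 12]. Tests: 9 box, 1 leaf. Nearest: P19.

== RESULT ==
[0, 3, 13, 2, 4, 6, 14, 9, 12]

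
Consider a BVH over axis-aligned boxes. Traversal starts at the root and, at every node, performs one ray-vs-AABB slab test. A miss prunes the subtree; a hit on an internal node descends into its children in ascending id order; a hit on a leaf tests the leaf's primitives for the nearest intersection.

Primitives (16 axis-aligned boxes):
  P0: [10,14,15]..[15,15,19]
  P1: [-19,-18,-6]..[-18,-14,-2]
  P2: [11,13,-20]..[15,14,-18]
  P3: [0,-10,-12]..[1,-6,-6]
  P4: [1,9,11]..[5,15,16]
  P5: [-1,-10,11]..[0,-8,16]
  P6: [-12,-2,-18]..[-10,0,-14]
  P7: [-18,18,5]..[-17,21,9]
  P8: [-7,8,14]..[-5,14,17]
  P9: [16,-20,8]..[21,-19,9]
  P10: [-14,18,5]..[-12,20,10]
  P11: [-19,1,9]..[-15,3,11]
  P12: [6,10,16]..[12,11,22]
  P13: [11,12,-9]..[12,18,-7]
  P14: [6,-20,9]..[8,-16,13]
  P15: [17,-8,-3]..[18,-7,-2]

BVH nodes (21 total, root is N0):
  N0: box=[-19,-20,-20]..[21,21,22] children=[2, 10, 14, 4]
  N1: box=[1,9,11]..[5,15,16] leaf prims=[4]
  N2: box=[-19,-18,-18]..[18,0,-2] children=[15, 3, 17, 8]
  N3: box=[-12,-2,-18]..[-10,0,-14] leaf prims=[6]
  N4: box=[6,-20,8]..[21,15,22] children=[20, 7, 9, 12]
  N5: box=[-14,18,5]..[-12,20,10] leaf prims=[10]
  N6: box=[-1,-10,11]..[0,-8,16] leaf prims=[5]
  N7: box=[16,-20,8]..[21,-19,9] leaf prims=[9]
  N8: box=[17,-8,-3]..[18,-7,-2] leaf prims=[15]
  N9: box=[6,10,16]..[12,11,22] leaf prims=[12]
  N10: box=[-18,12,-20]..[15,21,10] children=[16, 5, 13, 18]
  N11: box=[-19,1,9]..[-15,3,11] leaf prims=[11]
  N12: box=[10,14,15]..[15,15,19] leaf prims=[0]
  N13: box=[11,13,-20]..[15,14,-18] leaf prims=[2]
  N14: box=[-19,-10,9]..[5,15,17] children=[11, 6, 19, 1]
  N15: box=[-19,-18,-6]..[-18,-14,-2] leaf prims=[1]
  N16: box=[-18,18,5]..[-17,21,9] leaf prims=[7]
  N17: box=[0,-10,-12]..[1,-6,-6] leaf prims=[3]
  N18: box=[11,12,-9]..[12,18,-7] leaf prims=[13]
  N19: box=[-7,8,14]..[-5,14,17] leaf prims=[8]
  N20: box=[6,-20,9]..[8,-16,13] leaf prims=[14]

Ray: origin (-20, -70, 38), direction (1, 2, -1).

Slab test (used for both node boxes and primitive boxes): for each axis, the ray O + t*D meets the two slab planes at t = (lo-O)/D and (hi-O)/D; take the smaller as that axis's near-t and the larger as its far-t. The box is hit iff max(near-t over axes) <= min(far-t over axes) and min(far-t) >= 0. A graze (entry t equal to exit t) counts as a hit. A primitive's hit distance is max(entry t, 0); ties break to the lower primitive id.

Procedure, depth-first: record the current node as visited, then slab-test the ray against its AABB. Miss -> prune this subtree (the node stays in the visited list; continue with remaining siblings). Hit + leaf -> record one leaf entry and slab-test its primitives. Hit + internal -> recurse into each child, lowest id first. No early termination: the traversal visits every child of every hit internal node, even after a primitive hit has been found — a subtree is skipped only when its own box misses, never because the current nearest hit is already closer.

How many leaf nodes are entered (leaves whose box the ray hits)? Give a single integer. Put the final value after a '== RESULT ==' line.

Traverse from the root:
N0 x:[1,41] y:[25,91/2] z:[16,58] -> hit [25,41], descend [2, 4, 10, 14]
  N2 x:[1,38] y:[26,35] z:[40,56] -> miss, prune
  N4 x:[26,41] y:[25,85/2] z:[16,30] -> hit [26,30], descend [7, 9, 12, 20]
    N7 x:[36,41] y:[25,51/2] z:[29,30] -> miss, prune
    N9 x:[26,32] y:[40,81/2] z:[16,22] -> miss, prune
    N12 x:[30,35] y:[42,85/2] z:[19,23] -> miss, prune
    N20 x:[26,28] y:[25,27] z:[25,29] -> hit [26,27] leaf, test {P14@t=26}
  N10 x:[2,35] y:[41,91/2] z:[28,58] -> miss, prune
  N14 x:[1,25] y:[30,85/2] z:[21,29] -> miss, prune

Visited [0, 2, 4, 7, 9, 12, 20, 10, 14]. Tests: 9 box, 1 leaf. Nearest: P14.

== RESULT ==
1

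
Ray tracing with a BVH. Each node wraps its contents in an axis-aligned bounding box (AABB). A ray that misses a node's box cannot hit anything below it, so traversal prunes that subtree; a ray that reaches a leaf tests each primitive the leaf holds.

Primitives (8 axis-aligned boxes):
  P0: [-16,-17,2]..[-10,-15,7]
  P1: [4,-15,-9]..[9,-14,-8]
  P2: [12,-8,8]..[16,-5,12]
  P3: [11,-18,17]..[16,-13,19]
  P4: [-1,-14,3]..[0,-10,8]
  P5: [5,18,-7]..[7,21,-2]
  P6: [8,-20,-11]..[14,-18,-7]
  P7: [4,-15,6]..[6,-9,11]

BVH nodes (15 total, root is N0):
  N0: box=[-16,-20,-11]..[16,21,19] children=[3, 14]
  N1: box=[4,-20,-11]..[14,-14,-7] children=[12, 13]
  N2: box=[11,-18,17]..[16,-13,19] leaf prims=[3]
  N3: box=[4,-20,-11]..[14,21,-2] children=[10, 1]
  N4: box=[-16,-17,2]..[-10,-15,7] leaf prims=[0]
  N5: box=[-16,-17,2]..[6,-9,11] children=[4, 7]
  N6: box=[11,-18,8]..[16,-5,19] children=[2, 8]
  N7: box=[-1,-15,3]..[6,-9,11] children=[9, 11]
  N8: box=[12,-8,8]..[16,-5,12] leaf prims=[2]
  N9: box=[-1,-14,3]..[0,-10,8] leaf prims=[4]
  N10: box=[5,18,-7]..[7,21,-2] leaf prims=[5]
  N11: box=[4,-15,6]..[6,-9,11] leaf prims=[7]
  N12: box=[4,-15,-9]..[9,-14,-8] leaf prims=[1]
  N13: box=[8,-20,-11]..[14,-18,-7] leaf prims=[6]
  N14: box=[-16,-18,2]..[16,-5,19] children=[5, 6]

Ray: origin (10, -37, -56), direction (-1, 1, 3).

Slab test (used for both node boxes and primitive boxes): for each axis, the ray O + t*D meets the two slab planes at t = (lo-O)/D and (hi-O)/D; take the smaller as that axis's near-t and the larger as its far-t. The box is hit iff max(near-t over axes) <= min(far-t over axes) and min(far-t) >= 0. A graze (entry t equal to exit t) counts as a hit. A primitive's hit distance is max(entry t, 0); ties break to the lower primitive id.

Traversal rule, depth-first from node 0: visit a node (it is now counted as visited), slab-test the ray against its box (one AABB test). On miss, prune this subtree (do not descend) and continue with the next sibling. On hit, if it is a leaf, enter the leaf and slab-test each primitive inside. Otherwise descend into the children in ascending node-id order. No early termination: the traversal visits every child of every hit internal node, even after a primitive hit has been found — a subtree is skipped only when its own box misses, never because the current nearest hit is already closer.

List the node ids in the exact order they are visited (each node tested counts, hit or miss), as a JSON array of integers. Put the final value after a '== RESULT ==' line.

Trace the traversal:
N0 x:[-6,26] y:[17,58] z:[15,25] -> hit [17,25], descend [3, 14]
  N3 x:[-4,6] y:[17,58] z:[15,18] -> miss, prune
  N14 x:[-6,26] y:[19,32] z:[58/3,25] -> hit [58/3,25], descend [5, 6]
    N5 x:[4,26] y:[20,28] z:[58/3,67/3] -> hit [20,67/3], descend [4, 7]
      N4 x:[20,26] y:[20,22] z:[58/3,21] -> hit [20,21] leaf, test {P0@t=20}
      N7 x:[4,11] y:[22,28] z:[59/3,67/3] -> miss, prune
    N6 x:[-6,-1] y:[19,32] z:[64/3,25] -> miss, prune

Summary -> nodes [0, 3, 14, 5, 4, 7, 6]; box-tests=7; leaf-entries=1; first=P0

== RESULT ==
[0, 3, 14, 5, 4, 7, 6]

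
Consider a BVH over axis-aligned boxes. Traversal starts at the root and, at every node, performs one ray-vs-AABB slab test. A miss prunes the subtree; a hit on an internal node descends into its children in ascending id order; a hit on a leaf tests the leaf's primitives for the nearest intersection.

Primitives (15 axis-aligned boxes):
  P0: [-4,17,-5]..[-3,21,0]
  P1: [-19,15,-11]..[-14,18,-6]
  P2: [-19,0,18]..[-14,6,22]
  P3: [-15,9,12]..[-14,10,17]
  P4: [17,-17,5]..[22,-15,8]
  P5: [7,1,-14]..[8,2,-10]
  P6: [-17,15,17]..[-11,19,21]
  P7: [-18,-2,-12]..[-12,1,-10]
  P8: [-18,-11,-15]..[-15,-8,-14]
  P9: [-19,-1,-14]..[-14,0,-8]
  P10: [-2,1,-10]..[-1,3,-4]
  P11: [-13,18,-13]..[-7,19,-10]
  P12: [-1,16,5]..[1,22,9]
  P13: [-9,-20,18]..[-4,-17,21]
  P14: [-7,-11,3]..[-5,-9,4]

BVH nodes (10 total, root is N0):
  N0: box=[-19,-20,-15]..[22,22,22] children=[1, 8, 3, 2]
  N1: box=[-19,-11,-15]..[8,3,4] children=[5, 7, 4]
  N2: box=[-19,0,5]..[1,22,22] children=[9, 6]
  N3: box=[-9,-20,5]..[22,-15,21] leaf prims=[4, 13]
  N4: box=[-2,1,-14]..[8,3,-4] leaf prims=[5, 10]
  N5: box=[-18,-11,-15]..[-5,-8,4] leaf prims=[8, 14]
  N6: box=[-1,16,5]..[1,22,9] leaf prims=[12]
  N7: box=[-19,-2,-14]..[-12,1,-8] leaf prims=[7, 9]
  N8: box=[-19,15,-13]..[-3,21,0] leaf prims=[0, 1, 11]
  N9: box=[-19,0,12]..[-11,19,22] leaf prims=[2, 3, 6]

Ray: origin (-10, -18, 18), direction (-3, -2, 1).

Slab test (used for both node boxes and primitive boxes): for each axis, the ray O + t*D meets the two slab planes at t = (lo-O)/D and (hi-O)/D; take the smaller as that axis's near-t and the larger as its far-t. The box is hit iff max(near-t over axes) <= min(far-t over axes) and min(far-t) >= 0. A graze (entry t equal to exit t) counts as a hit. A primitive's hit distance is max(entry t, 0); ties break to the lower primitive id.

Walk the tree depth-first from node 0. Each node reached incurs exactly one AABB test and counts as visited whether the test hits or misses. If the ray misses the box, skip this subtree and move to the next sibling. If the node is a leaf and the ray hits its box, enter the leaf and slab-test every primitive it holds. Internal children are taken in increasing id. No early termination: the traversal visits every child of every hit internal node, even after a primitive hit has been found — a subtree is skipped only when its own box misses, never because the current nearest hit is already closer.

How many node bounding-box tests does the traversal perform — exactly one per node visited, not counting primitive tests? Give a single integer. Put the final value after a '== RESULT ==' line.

Traverse from the root:
N0 x:[-32/3,3] y:[-20,1] z:[-33,4] -> hit [-32/3,1], descend [1, 2, 3, 8]
  N1 x:[-6,3] y:[-21/2,-7/2] z:[-33,-14] -> miss, prune
  N2 x:[-11/3,3] y:[-20,-9] z:[-13,4] -> miss, prune
  N3 x:[-32/3,-1/3] y:[-3/2,1] z:[-13,3] -> miss, prune
  N8 x:[-7/3,3] y:[-39/2,-33/2] z:[-31,-18] -> miss, prune

5 AABB tests over nodes [0, 1, 2, 3, 8]; 0 leaves entered; closest miss.

== RESULT ==
5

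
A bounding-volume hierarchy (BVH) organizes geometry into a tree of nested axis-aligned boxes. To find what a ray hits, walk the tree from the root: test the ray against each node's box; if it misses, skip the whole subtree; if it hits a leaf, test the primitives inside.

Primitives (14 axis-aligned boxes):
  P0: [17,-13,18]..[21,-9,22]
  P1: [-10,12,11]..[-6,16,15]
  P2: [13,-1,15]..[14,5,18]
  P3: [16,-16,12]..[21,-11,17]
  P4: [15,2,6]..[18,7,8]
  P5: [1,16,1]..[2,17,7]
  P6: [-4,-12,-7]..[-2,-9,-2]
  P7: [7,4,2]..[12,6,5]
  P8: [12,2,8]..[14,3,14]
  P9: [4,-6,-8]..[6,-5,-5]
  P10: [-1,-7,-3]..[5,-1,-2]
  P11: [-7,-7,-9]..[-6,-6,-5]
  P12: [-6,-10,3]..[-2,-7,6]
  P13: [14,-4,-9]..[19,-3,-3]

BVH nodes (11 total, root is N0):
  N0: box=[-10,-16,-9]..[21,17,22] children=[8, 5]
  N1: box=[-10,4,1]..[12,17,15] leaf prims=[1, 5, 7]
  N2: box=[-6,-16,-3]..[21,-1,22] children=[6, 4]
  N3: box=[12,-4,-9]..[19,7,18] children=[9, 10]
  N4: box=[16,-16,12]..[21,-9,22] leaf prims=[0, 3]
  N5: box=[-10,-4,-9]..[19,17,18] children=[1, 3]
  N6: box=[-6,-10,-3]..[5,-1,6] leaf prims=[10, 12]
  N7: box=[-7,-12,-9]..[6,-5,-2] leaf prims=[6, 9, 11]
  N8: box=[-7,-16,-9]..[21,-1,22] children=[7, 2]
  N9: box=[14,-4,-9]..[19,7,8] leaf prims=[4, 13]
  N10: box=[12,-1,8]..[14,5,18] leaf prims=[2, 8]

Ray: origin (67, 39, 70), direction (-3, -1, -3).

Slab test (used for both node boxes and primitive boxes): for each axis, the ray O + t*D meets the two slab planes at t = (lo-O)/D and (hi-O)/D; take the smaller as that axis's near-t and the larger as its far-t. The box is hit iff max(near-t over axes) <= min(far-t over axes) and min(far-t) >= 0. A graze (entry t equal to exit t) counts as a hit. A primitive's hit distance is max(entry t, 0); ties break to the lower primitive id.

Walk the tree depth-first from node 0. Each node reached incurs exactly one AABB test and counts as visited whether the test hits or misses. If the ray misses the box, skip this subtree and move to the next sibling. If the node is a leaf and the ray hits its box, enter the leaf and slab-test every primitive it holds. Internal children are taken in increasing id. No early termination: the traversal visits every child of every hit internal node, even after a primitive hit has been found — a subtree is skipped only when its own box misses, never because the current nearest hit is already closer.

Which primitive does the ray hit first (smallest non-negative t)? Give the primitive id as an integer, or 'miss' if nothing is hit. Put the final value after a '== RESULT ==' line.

Trace the traversal:
N0 x:[46/3,77/3] y:[22,55] z:[16,79/3] -> hit [22,77/3], descend [5, 8]
  N5 x:[16,77/3] y:[22,43] z:[52/3,79/3] -> hit [22,77/3], descend [1, 3]
    N1 x:[55/3,77/3] y:[22,35] z:[55/3,23] -> hit [22,23] leaf, test {P1(miss), P5@t=22, P7(miss)}
    N3 x:[16,55/3] y:[32,43] z:[52/3,79/3] -> miss, prune
  N8 x:[46/3,74/3] y:[40,55] z:[16,79/3] -> miss, prune

Visited [0, 5, 1, 3, 8]. Tests: 5 box, 1 leaf. Nearest: P5.

== RESULT ==
5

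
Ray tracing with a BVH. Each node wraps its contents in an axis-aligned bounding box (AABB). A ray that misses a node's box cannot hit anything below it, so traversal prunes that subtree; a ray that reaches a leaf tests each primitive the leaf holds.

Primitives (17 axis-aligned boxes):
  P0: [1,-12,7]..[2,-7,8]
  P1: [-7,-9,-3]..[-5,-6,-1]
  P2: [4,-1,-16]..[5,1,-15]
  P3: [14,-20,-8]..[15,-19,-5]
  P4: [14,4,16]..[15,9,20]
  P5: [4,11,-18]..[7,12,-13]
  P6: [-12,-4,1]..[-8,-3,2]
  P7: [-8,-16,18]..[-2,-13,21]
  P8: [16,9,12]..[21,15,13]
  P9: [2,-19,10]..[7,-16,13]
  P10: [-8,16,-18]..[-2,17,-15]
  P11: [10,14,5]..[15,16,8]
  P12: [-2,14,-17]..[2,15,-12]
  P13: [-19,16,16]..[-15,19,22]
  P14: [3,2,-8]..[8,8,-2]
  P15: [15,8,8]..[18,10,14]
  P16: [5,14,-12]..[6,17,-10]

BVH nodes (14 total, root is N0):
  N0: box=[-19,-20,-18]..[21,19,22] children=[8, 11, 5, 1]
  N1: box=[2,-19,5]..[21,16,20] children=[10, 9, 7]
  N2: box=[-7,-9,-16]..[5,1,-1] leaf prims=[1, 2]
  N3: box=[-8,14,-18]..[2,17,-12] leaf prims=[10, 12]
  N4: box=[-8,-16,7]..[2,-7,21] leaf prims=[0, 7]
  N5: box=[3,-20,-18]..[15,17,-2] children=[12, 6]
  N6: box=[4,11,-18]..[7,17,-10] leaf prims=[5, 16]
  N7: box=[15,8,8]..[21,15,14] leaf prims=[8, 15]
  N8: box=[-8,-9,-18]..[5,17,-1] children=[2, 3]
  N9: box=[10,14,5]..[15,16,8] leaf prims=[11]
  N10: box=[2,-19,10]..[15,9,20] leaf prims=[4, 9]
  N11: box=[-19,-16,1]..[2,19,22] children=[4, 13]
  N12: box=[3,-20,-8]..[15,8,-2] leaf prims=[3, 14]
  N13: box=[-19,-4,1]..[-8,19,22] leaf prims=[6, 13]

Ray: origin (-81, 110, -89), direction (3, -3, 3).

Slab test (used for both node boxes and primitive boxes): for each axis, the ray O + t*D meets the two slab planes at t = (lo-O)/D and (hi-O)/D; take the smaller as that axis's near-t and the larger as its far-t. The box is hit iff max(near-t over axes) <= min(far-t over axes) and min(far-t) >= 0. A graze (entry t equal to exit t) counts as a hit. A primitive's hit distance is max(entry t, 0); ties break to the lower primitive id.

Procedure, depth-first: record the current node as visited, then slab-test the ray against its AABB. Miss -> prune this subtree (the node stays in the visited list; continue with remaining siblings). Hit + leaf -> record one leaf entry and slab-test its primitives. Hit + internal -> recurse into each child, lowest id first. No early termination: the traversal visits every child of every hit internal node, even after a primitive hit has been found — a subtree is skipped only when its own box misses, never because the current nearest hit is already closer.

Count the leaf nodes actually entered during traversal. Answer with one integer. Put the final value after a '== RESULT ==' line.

Trace the traversal:
N0 x:[62/3,34] y:[91/3,130/3] z:[71/3,37] -> hit [91/3,34], descend [1, 5, 8, 11]
  N1 x:[83/3,34] y:[94/3,43] z:[94/3,109/3] -> hit [94/3,34], descend [7, 9, 10]
    N7 x:[32,34] y:[95/3,34] z:[97/3,103/3] -> hit [97/3,34] leaf, test {P8@t=101/3, P15(miss)}
    N9 x:[91/3,32] y:[94/3,32] z:[94/3,97/3] -> hit [94/3,32] leaf, test {P11@t=94/3}
    N10 x:[83/3,32] y:[101/3,43] z:[33,109/3] -> miss, prune
  N5 x:[28,32] y:[31,130/3] z:[71/3,29] -> miss, prune
  N8 x:[73/3,86/3] y:[31,119/3] z:[71/3,88/3] -> miss, prune
  N11 x:[62/3,83/3] y:[91/3,42] z:[30,37] -> miss, prune

order=[0, 1, 7, 9, 10, 5, 8, 11]  |boxes|=8  |leaves|=2  hit=P11

== RESULT ==
2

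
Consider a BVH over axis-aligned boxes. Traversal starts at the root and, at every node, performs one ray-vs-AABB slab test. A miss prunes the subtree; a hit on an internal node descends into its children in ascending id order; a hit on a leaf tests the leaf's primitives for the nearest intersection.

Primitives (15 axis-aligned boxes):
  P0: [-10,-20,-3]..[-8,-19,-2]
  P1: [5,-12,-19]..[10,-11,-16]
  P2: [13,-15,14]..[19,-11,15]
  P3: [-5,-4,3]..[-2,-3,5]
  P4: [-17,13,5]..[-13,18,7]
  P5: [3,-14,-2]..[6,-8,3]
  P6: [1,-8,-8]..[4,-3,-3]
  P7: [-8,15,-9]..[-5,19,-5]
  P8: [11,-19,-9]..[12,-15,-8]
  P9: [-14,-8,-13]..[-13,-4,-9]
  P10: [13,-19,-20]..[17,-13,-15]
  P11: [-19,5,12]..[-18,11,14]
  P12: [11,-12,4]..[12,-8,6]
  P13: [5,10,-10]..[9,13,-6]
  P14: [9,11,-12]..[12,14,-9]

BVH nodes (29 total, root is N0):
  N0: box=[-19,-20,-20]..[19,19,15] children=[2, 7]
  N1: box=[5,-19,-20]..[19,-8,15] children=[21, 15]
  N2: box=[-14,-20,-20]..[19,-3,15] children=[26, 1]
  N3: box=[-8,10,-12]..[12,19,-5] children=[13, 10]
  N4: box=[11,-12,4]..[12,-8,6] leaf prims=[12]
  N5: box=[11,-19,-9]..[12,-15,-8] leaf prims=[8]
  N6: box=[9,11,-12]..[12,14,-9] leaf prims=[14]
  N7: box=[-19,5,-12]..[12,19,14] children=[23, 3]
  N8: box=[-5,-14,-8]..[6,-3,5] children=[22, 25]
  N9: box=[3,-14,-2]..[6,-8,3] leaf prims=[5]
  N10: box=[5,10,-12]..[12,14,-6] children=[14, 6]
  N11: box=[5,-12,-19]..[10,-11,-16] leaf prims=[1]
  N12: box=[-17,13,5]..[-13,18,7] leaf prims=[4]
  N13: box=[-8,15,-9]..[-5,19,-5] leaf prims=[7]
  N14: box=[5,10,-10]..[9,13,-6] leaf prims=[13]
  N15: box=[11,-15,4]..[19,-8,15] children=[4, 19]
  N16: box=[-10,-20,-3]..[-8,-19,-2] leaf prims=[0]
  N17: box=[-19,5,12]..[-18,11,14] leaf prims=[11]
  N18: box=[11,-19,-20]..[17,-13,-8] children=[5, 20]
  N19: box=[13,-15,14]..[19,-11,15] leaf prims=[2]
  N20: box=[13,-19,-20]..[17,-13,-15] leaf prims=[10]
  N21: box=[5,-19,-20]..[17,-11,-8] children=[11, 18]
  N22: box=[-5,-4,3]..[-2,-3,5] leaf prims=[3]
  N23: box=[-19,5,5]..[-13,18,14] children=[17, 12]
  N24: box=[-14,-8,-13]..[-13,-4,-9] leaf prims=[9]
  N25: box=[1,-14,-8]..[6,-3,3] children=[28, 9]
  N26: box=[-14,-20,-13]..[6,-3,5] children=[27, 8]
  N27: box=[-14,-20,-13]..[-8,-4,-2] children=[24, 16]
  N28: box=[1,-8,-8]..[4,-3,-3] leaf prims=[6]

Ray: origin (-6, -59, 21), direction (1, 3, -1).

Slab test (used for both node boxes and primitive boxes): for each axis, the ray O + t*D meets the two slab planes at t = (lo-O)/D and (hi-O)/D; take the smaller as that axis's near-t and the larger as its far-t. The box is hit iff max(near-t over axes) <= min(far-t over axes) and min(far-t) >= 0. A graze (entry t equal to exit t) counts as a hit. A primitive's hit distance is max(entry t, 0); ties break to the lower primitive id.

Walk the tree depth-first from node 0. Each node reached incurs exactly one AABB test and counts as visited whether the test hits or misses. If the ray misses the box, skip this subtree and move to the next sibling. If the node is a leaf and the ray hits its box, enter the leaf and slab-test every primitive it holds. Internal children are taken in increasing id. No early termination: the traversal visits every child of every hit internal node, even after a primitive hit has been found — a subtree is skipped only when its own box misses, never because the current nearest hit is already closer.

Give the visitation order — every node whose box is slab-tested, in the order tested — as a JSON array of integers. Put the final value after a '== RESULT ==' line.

Traverse from the root:
N0 x:[-13,25] y:[13,26] z:[6,41] -> hit [13,25], descend [2, 7]
  N2 x:[-8,25] y:[13,56/3] z:[6,41] -> hit [13,56/3], descend [1, 26]
    N1 x:[11,25] y:[40/3,17] z:[6,41] -> hit [40/3,17], descend [15, 21]
      N15 x:[17,25] y:[44/3,17] z:[6,17] -> hit [17,17], descend [4, 19]
        N4 x:[17,18] y:[47/3,17] z:[15,17] -> hit [17,17] leaf, test {P12@t=17}
        N19 x:[19,25] y:[44/3,16] z:[6,7] -> miss, prune
      N21 x:[11,23] y:[40/3,16] z:[29,41] -> miss, prune
    N26 x:[-8,12] y:[13,56/3] z:[16,34] -> miss, prune
  N7 x:[-13,18] y:[64/3,26] z:[7,33] -> miss, prune

9 AABB tests over nodes [0, 2, 1, 15, 4, 19, 21, 26, 7]; 1 leaf entered; closest P12.

== RESULT ==
[0, 2, 1, 15, 4, 19, 21, 26, 7]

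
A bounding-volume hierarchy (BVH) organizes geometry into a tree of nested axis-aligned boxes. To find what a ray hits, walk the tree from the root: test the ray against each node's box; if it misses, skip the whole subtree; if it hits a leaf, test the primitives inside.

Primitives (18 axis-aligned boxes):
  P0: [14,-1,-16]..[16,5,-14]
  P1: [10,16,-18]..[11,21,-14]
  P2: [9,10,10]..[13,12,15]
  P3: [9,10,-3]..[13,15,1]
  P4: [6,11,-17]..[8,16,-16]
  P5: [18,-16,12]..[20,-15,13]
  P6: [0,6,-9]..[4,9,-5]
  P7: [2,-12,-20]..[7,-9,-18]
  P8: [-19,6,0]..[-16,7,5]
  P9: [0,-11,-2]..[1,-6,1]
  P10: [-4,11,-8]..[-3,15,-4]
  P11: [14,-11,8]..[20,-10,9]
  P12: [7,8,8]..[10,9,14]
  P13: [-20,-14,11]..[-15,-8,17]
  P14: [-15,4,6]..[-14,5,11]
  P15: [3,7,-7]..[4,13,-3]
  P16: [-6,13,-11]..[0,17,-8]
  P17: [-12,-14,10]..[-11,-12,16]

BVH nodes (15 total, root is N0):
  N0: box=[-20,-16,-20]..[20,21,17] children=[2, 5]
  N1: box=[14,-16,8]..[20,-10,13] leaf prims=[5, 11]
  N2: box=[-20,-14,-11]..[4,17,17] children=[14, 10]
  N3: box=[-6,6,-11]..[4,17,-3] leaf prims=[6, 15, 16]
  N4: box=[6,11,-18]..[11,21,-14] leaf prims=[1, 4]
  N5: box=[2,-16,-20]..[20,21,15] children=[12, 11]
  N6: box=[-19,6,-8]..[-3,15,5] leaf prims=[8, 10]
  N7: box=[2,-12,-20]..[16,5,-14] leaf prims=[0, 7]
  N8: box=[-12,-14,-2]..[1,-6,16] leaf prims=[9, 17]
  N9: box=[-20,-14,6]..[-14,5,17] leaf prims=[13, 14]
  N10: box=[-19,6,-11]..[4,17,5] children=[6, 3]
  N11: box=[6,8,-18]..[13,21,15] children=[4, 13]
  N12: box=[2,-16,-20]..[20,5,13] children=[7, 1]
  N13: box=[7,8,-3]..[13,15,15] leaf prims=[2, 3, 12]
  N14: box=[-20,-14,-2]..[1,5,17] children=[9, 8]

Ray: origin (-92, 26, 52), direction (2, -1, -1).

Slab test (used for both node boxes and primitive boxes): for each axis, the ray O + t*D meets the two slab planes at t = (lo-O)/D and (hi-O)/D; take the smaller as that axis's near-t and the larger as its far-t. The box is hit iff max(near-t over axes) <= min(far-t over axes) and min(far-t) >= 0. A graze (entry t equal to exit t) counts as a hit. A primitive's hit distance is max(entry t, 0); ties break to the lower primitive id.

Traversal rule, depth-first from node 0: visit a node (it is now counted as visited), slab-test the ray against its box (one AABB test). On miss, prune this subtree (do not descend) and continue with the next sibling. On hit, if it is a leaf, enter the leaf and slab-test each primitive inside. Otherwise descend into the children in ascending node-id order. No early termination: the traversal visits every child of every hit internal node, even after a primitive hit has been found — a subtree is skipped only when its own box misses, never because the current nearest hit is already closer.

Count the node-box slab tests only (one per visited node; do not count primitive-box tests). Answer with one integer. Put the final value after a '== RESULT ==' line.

Traverse from the root:
N0 x:[36,56] y:[5,42] z:[35,72] -> hit [36,42], descend [2, 5]
  N2 x:[36,48] y:[9,40] z:[35,63] -> hit [36,40], descend [10, 14]
    N10 x:[73/2,48] y:[9,20] z:[47,63] -> miss, prune
    N14 x:[36,93/2] y:[21,40] z:[35,54] -> hit [36,40], descend [8, 9]
      N8 x:[40,93/2] y:[32,40] z:[36,54] -> hit [40,40] leaf, test {P9(miss), P17@t=40}
      N9 x:[36,39] y:[21,40] z:[35,46] -> hit [36,39] leaf, test {P13@t=36, P14(miss)}
  N5 x:[47,56] y:[5,42] z:[37,72] -> miss, prune

Summary -> nodes [0, 2, 10, 14, 8, 9, 5]; box-tests=7; leaf-entries=2; first=P13

== RESULT ==
7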